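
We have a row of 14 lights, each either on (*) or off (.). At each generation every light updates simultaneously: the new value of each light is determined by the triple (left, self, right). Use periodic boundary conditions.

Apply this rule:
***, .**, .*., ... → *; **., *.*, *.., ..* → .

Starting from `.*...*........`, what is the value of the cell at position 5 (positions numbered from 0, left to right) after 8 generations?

*

.*.*.*.*******
.*.*.*.******.
.*.*.*.*****..
.*.*.*.****..*
.*.*.*.***...*
.*.*.*.**..*.*
.*.*.*.*...*.*
.*.*.*.*.*.*.*
position 5 holds *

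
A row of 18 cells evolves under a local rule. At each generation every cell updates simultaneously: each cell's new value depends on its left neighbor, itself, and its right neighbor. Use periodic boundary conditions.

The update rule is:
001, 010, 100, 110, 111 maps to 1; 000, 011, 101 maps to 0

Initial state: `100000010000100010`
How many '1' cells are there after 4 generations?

14

generation 1: 110000111001110110
generation 2: 011001011110110010
generation 3: 101111001110011111
generation 4: 100111110111101111
count of 1: 14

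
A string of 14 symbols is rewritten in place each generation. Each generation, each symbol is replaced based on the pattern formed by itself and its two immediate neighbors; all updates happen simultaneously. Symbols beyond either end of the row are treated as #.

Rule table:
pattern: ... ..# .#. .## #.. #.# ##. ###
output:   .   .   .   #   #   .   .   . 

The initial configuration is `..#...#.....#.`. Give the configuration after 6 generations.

..#..#..#...#.

#..#...#......
.#..#...#.....
..#..#...#....
#..#..#...#...
.#..#..#...#..
..#..#..#...#.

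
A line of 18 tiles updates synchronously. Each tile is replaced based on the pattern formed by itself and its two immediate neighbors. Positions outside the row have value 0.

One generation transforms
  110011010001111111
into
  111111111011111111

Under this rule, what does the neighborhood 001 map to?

At position 3 the neighborhood is 001; the next row has 1 there.

1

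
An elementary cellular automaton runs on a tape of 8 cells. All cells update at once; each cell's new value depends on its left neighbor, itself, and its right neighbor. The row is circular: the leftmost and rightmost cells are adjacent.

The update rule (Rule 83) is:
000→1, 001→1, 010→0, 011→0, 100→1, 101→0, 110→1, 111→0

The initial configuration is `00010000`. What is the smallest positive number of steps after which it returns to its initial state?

16

step 1: 11101111
step 2: 00100000
step 3: 11011111
step 4: 01000000
step 5: 10111111
step 6: 10000000
step 7: 01111111
step 8: 00000001
step 9: 11111110
step 10: 00000010
step 11: 11111101
step 12: 00000100
step 13: 11111011
step 14: 00001000
step 15: 11110111
step 16: 00010000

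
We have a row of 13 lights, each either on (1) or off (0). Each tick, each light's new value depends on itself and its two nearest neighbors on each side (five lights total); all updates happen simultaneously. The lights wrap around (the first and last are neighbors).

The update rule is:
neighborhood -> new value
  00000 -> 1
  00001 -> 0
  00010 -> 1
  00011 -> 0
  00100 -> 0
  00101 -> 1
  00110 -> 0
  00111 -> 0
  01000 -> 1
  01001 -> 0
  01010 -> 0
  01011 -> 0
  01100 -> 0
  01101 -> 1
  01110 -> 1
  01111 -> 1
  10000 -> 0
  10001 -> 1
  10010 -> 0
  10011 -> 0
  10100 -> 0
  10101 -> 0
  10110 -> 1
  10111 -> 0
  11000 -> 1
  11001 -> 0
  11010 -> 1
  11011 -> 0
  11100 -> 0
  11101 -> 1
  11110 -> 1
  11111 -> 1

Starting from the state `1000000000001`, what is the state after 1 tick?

0101111111000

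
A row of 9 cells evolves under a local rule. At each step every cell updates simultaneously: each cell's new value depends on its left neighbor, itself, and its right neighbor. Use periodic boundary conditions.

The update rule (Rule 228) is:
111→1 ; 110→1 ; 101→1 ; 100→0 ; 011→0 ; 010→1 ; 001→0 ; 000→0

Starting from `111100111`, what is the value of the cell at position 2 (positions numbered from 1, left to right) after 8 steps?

0

step 1: 111100011
step 2: 111100001
step 3: 111100000
step 4: 011100000
step 5: 001100000
step 6: 000100000
step 7: 000100000  (fixed point — unchanged through step 8)
position 2 holds 0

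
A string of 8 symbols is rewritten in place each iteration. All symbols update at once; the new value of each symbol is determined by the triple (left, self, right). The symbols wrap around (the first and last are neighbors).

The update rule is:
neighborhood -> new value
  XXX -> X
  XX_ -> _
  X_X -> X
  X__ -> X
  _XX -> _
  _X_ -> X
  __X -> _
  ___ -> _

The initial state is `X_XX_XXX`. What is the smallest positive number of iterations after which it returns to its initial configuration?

_X__X_XX
XXX_XX__
_X_X__X_
_XXXX_XX
X_XX_X__
XX__XXX_
__X__X_X
X_XX_XXX

8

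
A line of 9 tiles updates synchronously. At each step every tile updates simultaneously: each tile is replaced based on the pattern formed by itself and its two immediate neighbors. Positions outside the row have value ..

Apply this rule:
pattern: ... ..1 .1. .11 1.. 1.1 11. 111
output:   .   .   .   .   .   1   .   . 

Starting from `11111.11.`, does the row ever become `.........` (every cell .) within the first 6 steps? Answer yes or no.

yes

.....1...
.........
all cells are . at step 2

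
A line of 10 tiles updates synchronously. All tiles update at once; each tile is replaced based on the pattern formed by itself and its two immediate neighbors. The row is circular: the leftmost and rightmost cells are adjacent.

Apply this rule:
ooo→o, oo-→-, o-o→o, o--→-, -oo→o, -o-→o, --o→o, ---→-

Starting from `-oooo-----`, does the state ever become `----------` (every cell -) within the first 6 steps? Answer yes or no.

oooo------
ooo------o
oo------oo
o------ooo
------oooo
-----oooo-
step 6 is -----oooo-, still not uniform -

no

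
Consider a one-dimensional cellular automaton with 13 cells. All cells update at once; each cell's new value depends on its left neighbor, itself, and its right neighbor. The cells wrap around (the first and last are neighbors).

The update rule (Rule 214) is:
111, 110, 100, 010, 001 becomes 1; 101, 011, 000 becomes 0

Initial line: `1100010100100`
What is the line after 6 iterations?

0110110111111
0010010011111
1111111101111
1111111100111
1111111111011
1111111111001

1111111111001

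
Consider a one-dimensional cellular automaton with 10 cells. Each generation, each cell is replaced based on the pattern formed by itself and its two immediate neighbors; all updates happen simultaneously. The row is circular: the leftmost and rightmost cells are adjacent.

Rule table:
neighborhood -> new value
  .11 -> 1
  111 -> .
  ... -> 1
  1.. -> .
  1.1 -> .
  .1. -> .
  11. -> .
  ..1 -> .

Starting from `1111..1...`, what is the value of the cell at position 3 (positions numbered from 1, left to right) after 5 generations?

1.......1.
..11111...
1.1.....11
....111.1.
111.1.....
position 3 holds 1

1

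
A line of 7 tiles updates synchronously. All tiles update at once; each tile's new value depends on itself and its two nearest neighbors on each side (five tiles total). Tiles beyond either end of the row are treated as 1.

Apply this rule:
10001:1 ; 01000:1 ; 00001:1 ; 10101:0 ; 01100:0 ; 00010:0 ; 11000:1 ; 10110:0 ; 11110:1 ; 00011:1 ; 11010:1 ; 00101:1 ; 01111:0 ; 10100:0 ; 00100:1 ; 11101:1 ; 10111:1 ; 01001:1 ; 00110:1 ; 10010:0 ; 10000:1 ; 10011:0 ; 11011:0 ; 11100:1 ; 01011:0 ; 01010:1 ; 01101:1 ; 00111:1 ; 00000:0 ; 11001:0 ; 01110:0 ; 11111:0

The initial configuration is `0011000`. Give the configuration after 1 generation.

0010111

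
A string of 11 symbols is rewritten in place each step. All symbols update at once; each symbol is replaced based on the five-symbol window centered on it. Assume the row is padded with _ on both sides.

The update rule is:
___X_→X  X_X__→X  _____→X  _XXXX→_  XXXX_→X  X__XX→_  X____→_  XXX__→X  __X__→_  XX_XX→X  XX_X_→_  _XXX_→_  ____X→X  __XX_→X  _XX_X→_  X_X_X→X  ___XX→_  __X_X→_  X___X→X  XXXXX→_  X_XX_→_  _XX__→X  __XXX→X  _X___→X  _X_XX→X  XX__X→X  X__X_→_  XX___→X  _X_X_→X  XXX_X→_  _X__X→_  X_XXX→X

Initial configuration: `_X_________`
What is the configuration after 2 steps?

_XXXX____XX

X_X_XXXXXXX
_XXXX____XX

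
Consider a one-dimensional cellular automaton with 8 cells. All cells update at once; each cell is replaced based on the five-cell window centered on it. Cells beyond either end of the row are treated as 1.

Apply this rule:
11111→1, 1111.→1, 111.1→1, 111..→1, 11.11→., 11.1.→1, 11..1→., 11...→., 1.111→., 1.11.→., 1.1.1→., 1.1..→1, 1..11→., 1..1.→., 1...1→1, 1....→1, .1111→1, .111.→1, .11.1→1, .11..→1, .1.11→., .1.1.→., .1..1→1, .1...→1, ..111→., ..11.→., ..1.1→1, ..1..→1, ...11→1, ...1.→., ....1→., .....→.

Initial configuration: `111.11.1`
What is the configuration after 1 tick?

111..1..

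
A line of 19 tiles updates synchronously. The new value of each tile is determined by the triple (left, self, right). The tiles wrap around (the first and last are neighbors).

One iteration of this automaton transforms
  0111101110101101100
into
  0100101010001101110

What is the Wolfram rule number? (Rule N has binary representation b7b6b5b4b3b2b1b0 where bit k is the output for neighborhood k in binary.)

position 2: 111 → 0  (bit 7 = 0)
position 4: 110 → 1  (bit 6 = 1)
position 5: 101 → 0  (bit 5 = 0)
position 17: 100 → 1  (bit 4 = 1)
position 1: 011 → 1  (bit 3 = 1)
position 10: 010 → 0  (bit 2 = 0)
position 0: 001 → 0  (bit 1 = 0)
position 18: 000 → 0  (bit 0 = 0)
bits b7..b0 = 01011000 = 88

88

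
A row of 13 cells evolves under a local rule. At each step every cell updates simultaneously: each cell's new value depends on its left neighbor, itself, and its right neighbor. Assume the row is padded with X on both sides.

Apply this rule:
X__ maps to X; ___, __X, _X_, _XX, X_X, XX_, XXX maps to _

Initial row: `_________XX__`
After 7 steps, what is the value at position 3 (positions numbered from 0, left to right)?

step 1: X__________X_
step 2: _X___________
step 3: __X__________
step 4: X__X_________
step 5: _X__X________
step 6: __X__X_______
step 7: X__X__X______
position 3 holds X

X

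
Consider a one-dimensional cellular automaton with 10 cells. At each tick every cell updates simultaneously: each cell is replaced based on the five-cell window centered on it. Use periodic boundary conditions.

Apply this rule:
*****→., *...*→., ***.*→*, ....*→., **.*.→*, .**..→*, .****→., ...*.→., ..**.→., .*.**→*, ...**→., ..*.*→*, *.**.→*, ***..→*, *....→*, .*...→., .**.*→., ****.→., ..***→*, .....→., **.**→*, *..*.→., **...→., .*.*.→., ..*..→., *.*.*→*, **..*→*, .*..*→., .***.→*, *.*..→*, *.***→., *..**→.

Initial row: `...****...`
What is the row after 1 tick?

...*..*.*.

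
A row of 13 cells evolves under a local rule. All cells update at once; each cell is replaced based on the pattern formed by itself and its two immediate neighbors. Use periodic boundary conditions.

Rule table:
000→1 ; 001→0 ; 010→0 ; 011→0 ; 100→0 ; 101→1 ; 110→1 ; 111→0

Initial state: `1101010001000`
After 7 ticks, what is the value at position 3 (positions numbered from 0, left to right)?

0110100100010
0011000001000
1001011100011
1000100101000
0010000010010
1000111000000
0010001011110
position 3 holds 0

0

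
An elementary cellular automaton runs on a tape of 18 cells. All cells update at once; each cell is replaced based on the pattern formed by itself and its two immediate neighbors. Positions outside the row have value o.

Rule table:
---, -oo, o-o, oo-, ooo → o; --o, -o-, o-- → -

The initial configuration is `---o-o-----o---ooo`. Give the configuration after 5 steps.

oooooooooooo-ooooo

step 1: -o--o--ooo---o-ooo
step 2: o------ooo-o--oooo
step 3: o-oooo-oooo---oooo
step 4: ooooooooooo-o-oooo
step 5: oooooooooooo-ooooo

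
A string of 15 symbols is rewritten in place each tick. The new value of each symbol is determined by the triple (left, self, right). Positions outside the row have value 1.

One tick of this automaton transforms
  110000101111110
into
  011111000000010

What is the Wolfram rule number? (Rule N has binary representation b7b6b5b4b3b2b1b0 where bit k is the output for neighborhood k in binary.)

position 0: 111 → 0  (bit 7 = 0)
position 1: 110 → 1  (bit 6 = 1)
position 7: 101 → 0  (bit 5 = 0)
position 2: 100 → 1  (bit 4 = 1)
position 8: 011 → 0  (bit 3 = 0)
position 6: 010 → 0  (bit 2 = 0)
position 5: 001 → 1  (bit 1 = 1)
position 3: 000 → 1  (bit 0 = 1)
bits b7..b0 = 01010011 = 83

83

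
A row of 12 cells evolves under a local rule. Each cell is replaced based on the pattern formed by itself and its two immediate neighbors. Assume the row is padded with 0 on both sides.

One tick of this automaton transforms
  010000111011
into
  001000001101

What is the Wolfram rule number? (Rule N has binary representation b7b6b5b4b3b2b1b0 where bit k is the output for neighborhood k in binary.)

112

position 7: 111 → 0  (bit 7 = 0)
position 8: 110 → 1  (bit 6 = 1)
position 9: 101 → 1  (bit 5 = 1)
position 2: 100 → 1  (bit 4 = 1)
position 6: 011 → 0  (bit 3 = 0)
position 1: 010 → 0  (bit 2 = 0)
position 0: 001 → 0  (bit 1 = 0)
position 3: 000 → 0  (bit 0 = 0)
bits b7..b0 = 01110000 = 112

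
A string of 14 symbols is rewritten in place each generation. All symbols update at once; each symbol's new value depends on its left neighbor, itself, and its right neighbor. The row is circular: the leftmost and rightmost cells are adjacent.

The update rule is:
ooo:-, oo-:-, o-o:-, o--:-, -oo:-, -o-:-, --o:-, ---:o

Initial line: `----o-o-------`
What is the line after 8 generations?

generation 1: ooo-----oooooo
generation 2: ----ooo-------
generation 3: ooo-----oooooo  (repeats generation 1; period 2)
generation 8: ----ooo-------

----ooo-------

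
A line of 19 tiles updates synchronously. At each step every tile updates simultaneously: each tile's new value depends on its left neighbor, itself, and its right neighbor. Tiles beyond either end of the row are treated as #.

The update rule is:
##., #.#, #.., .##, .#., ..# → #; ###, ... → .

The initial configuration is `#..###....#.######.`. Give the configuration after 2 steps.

...#######..##..##.

step 1: ####.##..####....##
step 2: ...#######..##..##.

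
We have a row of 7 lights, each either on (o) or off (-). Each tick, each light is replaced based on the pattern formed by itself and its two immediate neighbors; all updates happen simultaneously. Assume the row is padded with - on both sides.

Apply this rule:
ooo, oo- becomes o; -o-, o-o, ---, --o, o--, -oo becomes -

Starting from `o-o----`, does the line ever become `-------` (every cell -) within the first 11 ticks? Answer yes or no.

yes

tick 1: -------
all cells are - at tick 1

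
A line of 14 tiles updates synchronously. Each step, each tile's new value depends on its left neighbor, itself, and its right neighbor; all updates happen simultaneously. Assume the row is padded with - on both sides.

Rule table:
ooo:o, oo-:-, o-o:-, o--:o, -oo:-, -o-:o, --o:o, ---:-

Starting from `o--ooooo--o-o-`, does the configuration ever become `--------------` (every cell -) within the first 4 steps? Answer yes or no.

no

ooo-ooo-ooo-oo
-o---o---o----
ooo-ooo-ooo---
-o---o---o-o--
step 4 is -o---o---o-o--, still not uniform -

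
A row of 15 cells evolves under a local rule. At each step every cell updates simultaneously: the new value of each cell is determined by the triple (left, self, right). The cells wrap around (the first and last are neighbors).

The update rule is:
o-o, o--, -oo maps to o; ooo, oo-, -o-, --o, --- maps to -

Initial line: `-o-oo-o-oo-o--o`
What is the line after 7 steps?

step 1: o-oo-o-oo-o-o--
step 2: -oo-o-oo-o-o-o-
step 3: -o-o-oo-o-o-o-o
step 4: o-o-oo-o-o-o-o-
step 5: -o-oo-o-o-o-o-o
step 6: o-oo-o-o-o-o-o-
step 7: -oo-o-o-o-o-o-o

-oo-o-o-o-o-o-o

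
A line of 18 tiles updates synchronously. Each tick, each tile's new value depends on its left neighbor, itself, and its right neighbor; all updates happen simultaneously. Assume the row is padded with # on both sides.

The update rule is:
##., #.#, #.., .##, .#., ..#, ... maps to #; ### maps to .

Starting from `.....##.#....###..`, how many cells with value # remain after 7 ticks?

##############.###
.............###..
##############.###  (repeats tick 1; period 2)
tick 7: ##############.###
count of #: 17

17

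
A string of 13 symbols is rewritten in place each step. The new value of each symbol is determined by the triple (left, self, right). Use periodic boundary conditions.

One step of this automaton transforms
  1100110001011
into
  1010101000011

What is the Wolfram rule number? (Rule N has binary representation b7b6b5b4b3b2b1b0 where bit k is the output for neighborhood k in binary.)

152

position 0: 111 → 1  (bit 7 = 1)
position 1: 110 → 0  (bit 6 = 0)
position 10: 101 → 0  (bit 5 = 0)
position 2: 100 → 1  (bit 4 = 1)
position 4: 011 → 1  (bit 3 = 1)
position 9: 010 → 0  (bit 2 = 0)
position 3: 001 → 0  (bit 1 = 0)
position 7: 000 → 0  (bit 0 = 0)
bits b7..b0 = 10011000 = 152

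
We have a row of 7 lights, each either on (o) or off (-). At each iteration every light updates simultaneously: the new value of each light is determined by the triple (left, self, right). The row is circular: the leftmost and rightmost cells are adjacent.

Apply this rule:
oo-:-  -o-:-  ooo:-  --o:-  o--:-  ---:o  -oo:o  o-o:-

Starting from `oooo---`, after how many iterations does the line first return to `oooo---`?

iteration 1: o----o-
iteration 2: --oo---
iteration 3: o-o--oo
iteration 4: -----o-
iteration 5: oooo---

5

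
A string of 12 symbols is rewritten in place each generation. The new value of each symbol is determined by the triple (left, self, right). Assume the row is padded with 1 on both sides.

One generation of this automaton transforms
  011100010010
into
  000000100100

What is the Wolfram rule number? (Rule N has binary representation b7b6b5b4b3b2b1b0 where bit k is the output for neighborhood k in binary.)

position 2: 111 → 0  (bit 7 = 0)
position 3: 110 → 0  (bit 6 = 0)
position 0: 101 → 0  (bit 5 = 0)
position 4: 100 → 0  (bit 4 = 0)
position 1: 011 → 0  (bit 3 = 0)
position 7: 010 → 0  (bit 2 = 0)
position 6: 001 → 1  (bit 1 = 1)
position 5: 000 → 0  (bit 0 = 0)
bits b7..b0 = 00000010 = 2

2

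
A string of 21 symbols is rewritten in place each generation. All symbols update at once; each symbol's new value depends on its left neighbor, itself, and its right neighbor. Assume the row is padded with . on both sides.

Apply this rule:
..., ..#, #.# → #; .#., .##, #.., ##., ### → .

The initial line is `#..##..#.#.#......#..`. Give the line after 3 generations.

..#...#.#.#..#####..#
##..##.#.#..#......#.
...#..#.#..#..#####..

...#..#.#..#..#####..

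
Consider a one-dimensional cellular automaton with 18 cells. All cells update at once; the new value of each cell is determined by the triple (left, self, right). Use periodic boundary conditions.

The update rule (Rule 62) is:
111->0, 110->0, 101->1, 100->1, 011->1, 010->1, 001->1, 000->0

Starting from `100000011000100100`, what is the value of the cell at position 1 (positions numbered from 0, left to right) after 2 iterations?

0

iteration 1: 110000110101111111
iteration 2: 001001101111000000
position 1 holds 0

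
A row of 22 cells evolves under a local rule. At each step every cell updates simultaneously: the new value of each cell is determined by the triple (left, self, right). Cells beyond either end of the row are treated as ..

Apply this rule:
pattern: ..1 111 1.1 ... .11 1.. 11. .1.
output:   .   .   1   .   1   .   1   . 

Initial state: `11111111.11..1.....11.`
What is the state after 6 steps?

...................11.

1......1111........11.
.......1..1........11.
...................11.
...................11.  (fixed point — unchanged through step 6)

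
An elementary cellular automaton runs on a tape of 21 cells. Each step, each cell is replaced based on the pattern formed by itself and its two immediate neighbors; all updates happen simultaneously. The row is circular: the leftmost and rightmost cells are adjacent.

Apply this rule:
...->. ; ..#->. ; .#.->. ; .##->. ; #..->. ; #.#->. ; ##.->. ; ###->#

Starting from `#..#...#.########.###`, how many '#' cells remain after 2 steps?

step 1: ..........######...##
step 2: ...........####......
count of #: 4

4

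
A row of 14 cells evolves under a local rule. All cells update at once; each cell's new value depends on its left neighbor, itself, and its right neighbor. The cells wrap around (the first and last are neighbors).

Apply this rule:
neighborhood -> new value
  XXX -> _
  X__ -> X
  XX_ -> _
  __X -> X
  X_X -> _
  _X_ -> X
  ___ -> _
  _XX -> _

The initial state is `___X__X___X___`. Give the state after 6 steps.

_X___X__X___X_

step 1: __XXXXXX_XXX__
step 2: _X__________X_
step 3: XXX________XXX
step 4: ___X______X___
step 5: __XXX____XXX__
step 6: _X___X__X___X_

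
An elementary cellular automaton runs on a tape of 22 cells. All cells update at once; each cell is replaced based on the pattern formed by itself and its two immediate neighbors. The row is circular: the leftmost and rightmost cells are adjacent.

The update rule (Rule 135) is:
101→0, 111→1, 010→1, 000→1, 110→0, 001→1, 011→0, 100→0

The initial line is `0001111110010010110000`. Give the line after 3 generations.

1110111100110110000111
1100011001000000111011
1001100011011111010001

1001100011011111010001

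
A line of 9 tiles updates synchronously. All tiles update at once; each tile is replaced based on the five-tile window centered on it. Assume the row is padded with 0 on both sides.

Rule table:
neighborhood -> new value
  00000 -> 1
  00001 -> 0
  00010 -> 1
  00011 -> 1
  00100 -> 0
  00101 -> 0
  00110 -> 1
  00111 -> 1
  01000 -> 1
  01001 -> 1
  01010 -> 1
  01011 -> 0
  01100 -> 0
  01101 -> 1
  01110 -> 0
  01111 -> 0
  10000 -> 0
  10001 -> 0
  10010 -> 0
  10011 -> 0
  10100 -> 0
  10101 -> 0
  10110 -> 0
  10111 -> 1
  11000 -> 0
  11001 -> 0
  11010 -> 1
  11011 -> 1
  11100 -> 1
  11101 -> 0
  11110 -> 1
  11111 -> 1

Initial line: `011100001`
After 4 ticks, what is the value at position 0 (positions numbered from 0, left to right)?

tick 1: 110100010
tick 2: 111010101
tick 3: 100101010
tick 4: 010010101
position 0 holds 0

0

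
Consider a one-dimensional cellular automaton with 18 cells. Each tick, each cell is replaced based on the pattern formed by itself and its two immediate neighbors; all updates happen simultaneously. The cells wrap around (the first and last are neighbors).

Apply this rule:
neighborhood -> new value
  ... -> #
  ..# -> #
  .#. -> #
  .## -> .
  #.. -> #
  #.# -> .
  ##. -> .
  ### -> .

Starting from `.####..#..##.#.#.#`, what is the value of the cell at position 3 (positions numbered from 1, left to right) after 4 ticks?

.....#####...#.#.#
#####.....####.#.#
.....#####.....#..
#####.....########
position 3 holds #

#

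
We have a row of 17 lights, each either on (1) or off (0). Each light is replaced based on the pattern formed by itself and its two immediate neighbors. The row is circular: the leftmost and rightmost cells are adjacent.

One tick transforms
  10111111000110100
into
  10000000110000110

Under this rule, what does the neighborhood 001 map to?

0

At position 10 the neighborhood is 001; the next row has 0 there.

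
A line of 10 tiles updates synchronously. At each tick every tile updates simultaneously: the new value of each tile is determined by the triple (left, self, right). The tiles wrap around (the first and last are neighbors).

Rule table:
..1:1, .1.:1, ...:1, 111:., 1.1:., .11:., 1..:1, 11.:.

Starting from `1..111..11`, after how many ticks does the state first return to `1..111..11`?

tick 1: .11...11..
tick 2: 1..111..11

2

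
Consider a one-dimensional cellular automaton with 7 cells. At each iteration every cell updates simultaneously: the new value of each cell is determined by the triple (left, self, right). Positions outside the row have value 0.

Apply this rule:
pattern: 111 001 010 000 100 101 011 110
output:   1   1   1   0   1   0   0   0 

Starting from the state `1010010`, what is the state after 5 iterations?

1111101

iteration 1: 1011111
iteration 2: 1001110
iteration 3: 1110101
iteration 4: 0100101
iteration 5: 1111101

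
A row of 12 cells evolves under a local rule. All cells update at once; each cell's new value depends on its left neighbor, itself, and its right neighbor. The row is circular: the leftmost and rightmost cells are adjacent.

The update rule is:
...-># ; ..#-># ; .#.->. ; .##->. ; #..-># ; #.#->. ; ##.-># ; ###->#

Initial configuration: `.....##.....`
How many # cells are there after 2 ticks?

10

#####.######
#####..#####
count of #: 10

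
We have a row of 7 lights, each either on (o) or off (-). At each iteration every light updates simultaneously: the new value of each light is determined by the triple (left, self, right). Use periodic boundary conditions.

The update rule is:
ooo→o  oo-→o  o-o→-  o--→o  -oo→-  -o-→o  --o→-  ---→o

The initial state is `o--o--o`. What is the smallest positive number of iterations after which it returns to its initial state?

14

oo-oo--
-o--oo-
-oo--oo
--oo--o
o--oo-o
oo--o--
-oo-oo-
--o--oo
o-oo--o
o--oo--
oo--oo-
-oo--o-
--oo-oo
o--o--o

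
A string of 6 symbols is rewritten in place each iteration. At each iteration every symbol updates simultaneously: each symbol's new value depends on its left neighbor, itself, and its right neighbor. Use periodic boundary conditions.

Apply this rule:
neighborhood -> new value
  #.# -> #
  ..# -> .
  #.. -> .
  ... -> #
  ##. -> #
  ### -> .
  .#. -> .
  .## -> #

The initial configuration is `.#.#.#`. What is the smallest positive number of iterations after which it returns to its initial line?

2

iteration 1: #.#.#.
iteration 2: .#.#.#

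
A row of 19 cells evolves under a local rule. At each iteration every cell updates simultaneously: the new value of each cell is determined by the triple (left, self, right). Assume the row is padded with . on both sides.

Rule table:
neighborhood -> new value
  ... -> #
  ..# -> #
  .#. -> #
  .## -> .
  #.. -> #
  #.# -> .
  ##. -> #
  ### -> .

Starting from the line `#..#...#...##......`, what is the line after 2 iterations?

..........#.......#

###########.#######
..........#.......#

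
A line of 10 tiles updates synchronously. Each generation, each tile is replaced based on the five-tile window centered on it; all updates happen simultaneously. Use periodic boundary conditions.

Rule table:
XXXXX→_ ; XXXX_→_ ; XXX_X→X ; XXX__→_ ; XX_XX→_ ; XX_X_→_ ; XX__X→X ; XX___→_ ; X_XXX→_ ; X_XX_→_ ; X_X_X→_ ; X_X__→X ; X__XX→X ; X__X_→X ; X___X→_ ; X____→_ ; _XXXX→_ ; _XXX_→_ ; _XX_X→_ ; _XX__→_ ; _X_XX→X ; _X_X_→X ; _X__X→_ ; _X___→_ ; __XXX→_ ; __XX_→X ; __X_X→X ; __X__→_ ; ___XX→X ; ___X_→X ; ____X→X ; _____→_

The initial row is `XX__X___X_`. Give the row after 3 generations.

__XX___XXX
XXX___X___
_____X___X

_____X___X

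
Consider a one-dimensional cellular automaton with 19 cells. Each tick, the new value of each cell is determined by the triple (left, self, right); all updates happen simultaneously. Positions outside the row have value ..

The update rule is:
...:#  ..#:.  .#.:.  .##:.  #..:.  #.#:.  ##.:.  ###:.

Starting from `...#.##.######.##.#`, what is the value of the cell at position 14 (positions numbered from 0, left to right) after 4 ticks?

#

##.................
...################
##.................  (repeats tick 1; period 2)
tick 4: ...################
position 14 holds #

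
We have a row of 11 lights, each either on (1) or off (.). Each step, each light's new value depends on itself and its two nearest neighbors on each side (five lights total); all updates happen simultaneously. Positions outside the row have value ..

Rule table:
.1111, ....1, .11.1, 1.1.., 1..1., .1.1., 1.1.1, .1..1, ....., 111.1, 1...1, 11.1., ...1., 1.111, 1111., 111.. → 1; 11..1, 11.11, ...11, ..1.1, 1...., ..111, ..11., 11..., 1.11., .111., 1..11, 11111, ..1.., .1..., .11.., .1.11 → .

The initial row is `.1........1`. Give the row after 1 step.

1...111111.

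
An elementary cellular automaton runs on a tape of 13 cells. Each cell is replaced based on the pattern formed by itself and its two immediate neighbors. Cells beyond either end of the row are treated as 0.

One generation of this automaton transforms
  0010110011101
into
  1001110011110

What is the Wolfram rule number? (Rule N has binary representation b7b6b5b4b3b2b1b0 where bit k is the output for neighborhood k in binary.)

233

position 9: 111 → 1  (bit 7 = 1)
position 5: 110 → 1  (bit 6 = 1)
position 3: 101 → 1  (bit 5 = 1)
position 6: 100 → 0  (bit 4 = 0)
position 4: 011 → 1  (bit 3 = 1)
position 2: 010 → 0  (bit 2 = 0)
position 1: 001 → 0  (bit 1 = 0)
position 0: 000 → 1  (bit 0 = 1)
bits b7..b0 = 11101001 = 233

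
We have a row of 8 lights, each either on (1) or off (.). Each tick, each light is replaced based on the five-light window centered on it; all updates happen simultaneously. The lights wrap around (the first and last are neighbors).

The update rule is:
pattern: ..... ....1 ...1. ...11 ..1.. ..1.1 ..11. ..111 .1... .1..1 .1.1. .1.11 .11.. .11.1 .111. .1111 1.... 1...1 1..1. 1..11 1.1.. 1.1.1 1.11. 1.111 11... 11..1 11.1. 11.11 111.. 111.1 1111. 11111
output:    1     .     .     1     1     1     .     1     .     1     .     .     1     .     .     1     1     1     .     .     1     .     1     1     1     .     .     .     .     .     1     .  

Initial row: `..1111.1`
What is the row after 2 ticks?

1.111..1
..1.....

..1.....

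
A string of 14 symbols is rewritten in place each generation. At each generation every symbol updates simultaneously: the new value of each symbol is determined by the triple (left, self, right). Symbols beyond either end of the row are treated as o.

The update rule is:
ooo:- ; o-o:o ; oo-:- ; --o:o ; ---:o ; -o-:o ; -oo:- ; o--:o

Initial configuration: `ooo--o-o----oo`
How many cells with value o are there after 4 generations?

5

---ooooooooo--
ooo---------oo
---ooooooooo--  (repeats generation 1; period 2)
generation 4: ooo---------oo
count of o: 5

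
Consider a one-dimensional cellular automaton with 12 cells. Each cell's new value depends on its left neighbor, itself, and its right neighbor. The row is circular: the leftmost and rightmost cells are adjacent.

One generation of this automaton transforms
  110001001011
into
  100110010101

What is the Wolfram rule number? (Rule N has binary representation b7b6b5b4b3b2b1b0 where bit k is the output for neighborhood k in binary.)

position 0: 111 → 1  (bit 7 = 1)
position 1: 110 → 0  (bit 6 = 0)
position 9: 101 → 1  (bit 5 = 1)
position 2: 100 → 0  (bit 4 = 0)
position 10: 011 → 0  (bit 3 = 0)
position 5: 010 → 0  (bit 2 = 0)
position 4: 001 → 1  (bit 1 = 1)
position 3: 000 → 1  (bit 0 = 1)
bits b7..b0 = 10100011 = 163

163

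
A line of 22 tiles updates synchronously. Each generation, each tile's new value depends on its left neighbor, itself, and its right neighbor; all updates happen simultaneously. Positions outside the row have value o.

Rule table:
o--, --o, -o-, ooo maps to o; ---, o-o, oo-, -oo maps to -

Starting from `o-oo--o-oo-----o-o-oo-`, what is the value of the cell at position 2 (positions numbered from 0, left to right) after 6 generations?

----ooo---o---oo-o----
o--o-o-o-ooo-o---oo--o
-ooo-o-o--o--oo-o--oo-
--o--o-oooooo---ooo---
oooooo--oooo-o-o-o-o-o
ooooo-oo-oo--o-o-o-o--
position 2 holds o

o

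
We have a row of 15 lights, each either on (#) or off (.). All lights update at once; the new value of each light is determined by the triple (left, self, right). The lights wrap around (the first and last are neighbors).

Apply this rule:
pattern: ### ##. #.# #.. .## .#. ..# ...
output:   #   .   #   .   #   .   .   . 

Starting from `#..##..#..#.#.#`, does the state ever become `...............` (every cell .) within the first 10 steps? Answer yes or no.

yes

...#.......#.##
............##.
............#..
...............
all cells are . at step 4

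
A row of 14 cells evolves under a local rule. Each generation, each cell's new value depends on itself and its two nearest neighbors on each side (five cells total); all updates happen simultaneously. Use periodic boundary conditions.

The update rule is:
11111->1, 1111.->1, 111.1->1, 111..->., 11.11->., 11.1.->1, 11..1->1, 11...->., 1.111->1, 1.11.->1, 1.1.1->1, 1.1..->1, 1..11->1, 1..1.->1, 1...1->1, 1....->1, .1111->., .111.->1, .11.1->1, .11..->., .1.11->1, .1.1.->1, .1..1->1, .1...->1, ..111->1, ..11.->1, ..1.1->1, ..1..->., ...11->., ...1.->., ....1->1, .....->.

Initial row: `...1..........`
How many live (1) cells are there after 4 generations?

11

.1..11........
..111..1.....1
1111.11.11.1..
1.11.11.111111
count of 1: 11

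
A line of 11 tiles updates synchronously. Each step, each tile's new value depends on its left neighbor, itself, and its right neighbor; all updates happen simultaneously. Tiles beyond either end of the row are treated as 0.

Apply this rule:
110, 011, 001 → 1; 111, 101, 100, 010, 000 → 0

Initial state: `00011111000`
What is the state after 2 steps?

step 1: 00110001000
step 2: 01110010000

01110010000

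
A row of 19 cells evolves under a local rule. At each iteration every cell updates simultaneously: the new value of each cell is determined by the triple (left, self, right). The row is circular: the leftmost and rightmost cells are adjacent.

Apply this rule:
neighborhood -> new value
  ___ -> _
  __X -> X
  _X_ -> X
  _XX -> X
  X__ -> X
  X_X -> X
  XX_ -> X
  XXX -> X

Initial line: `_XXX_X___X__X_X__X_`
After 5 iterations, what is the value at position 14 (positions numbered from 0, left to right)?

X

XXXXXXX_XXXXXXXXXXX
XXXXXXXXXXXXXXXXXXX
XXXXXXXXXXXXXXXXXXX  (fixed point — unchanged through iteration 5)
position 14 holds X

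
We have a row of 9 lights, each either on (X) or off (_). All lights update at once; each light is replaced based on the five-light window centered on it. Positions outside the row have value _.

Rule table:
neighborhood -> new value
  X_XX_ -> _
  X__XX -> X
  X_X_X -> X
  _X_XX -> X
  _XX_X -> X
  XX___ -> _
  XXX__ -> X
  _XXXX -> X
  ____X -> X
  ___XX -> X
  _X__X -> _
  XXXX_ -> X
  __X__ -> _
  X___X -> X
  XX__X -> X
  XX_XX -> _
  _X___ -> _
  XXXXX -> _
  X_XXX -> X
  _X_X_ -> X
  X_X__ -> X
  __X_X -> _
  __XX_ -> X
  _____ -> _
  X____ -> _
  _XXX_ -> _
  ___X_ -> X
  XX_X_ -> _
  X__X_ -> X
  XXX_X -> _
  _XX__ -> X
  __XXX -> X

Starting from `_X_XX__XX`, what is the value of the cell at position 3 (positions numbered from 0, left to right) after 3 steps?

step 1: X_X_XXXXX
step 2: _XXXXX_XX
step 3: XXX_X___X
position 3 holds _

_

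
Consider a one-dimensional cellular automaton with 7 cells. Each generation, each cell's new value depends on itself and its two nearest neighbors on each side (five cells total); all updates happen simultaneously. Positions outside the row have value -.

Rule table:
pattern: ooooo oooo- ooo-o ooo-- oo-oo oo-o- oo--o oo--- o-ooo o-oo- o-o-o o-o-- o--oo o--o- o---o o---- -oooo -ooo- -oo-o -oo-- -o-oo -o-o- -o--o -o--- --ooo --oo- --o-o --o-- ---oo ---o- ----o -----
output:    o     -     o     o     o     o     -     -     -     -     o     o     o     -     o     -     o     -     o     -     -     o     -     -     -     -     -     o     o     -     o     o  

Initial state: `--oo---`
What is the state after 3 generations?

oo----o
----o-o
ooo--oo

ooo--oo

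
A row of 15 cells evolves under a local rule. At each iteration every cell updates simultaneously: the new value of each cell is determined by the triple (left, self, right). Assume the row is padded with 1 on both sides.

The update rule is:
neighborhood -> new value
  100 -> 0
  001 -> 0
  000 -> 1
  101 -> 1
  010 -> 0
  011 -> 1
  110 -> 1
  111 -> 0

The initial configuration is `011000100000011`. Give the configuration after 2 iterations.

iteration 1: 111010001111010
iteration 2: 001100101001101

001100101001101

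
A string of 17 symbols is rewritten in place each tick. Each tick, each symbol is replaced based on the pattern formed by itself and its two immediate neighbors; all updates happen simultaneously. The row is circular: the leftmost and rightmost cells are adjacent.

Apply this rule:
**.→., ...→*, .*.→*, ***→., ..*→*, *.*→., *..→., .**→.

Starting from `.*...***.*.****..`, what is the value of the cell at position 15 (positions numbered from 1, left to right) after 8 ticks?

**.**....*......*
......****.*****.
******...........
.......**********
.******..........
*.......*********
..******.........
**.......********
position 15 holds *

*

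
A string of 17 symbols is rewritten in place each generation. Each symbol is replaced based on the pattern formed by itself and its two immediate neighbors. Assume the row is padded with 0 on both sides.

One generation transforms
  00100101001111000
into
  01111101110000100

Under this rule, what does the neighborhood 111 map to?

At position 11 the neighborhood is 111; the next row has 0 there.

0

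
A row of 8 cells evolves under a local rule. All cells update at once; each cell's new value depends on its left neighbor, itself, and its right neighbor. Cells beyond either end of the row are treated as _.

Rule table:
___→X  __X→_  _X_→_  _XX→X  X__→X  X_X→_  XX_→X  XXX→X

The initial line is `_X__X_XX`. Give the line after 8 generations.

XX_XX_XX

generation 1: __X___XX
generation 2: X__XX_XX
generation 3: _X_XX_XX
generation 4: ___XX_XX
generation 5: XX_XX_XX
generation 6: XX_XX_XX  (fixed point — unchanged through generation 8)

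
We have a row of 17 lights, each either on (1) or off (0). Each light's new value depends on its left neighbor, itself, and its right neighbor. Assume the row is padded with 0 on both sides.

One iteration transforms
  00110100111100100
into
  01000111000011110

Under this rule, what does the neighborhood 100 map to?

1

At position 6 the neighborhood is 100; the next row has 1 there.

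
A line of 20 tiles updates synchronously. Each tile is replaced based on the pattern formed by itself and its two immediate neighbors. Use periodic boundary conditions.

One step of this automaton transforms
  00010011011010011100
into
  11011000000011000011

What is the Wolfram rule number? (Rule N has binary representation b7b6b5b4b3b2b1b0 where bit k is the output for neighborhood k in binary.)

position 16: 111 → 0  (bit 7 = 0)
position 7: 110 → 0  (bit 6 = 0)
position 8: 101 → 0  (bit 5 = 0)
position 4: 100 → 1  (bit 4 = 1)
position 6: 011 → 0  (bit 3 = 0)
position 3: 010 → 1  (bit 2 = 1)
position 2: 001 → 0  (bit 1 = 0)
position 0: 000 → 1  (bit 0 = 1)
bits b7..b0 = 00010101 = 21

21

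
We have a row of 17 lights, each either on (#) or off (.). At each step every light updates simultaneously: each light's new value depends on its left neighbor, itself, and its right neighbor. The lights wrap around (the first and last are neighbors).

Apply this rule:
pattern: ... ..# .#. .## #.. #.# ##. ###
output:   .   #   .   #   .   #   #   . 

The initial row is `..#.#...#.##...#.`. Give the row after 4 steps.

.#.#...#.###..#..
#.#...#.##.#.#...
.#...#.####.#...#
#...#.##..##...#.

#...#.##..##...#.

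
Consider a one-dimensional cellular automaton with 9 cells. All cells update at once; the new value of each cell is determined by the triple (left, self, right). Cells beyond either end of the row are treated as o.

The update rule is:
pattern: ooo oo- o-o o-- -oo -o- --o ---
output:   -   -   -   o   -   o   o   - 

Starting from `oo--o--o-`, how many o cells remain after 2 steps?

--oooooo-
oo-------
count of o: 2

2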